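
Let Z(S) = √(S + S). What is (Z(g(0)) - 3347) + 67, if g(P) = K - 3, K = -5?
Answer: -3280 + 4*I ≈ -3280.0 + 4.0*I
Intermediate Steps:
g(P) = -8 (g(P) = -5 - 3 = -8)
Z(S) = √2*√S (Z(S) = √(2*S) = √2*√S)
(Z(g(0)) - 3347) + 67 = (√2*√(-8) - 3347) + 67 = (√2*(2*I*√2) - 3347) + 67 = (4*I - 3347) + 67 = (-3347 + 4*I) + 67 = -3280 + 4*I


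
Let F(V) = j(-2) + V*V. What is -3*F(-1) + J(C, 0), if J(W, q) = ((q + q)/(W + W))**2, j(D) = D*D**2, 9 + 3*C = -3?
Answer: 21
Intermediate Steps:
C = -4 (C = -3 + (1/3)*(-3) = -3 - 1 = -4)
j(D) = D**3
F(V) = -8 + V**2 (F(V) = (-2)**3 + V*V = -8 + V**2)
J(W, q) = q**2/W**2 (J(W, q) = ((2*q)/((2*W)))**2 = ((2*q)*(1/(2*W)))**2 = (q/W)**2 = q**2/W**2)
-3*F(-1) + J(C, 0) = -3*(-8 + (-1)**2) + 0**2/(-4)**2 = -3*(-8 + 1) + (1/16)*0 = -3*(-7) + 0 = 21 + 0 = 21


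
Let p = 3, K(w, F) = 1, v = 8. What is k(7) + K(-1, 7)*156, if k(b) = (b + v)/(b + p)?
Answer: 315/2 ≈ 157.50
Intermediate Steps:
k(b) = (8 + b)/(3 + b) (k(b) = (b + 8)/(b + 3) = (8 + b)/(3 + b))
k(7) + K(-1, 7)*156 = (8 + 7)/(3 + 7) + 1*156 = 15/10 + 156 = (⅒)*15 + 156 = 3/2 + 156 = 315/2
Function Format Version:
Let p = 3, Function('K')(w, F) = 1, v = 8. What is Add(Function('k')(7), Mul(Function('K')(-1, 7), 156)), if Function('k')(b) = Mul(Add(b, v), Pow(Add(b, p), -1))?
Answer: Rational(315, 2) ≈ 157.50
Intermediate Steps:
Function('k')(b) = Mul(Pow(Add(3, b), -1), Add(8, b)) (Function('k')(b) = Mul(Add(b, 8), Pow(Add(b, 3), -1)) = Mul(Add(8, b), Pow(Add(3, b), -1)) = Mul(Pow(Add(3, b), -1), Add(8, b)))
Add(Function('k')(7), Mul(Function('K')(-1, 7), 156)) = Add(Mul(Pow(Add(3, 7), -1), Add(8, 7)), Mul(1, 156)) = Add(Mul(Pow(10, -1), 15), 156) = Add(Mul(Rational(1, 10), 15), 156) = Add(Rational(3, 2), 156) = Rational(315, 2)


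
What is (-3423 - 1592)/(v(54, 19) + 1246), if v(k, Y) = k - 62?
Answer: -5015/1238 ≈ -4.0509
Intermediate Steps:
v(k, Y) = -62 + k
(-3423 - 1592)/(v(54, 19) + 1246) = (-3423 - 1592)/((-62 + 54) + 1246) = -5015/(-8 + 1246) = -5015/1238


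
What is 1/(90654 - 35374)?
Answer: 1/55280 ≈ 1.8090e-5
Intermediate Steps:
1/(90654 - 35374) = 1/55280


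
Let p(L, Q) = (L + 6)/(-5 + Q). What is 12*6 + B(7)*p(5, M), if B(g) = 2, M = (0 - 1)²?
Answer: 133/2 ≈ 66.500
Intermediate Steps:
M = 1 (M = (-1)² = 1)
p(L, Q) = (6 + L)/(-5 + Q)
12*6 + B(7)*p(5, M) = 12*6 + 2*((6 + 5)/(-5 + 1)) = 72 + 2*(11/(-4)) = 72 + 2*(-¼*11) = 72 + 2*(-11/4) = 72 - 11/2 = 133/2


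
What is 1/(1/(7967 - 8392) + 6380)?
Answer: 425/2711499 ≈ 0.00015674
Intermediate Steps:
1/(1/(7967 - 8392) + 6380) = 1/(1/(-425) + 6380) = 1/(-1/425 + 6380) = 1/(2711499/425) = 425/2711499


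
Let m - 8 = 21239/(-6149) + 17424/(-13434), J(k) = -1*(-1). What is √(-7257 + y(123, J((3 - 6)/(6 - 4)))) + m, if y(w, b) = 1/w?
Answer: 44730071/13767611 + I*√109791030/123 ≈ 3.2489 + 85.188*I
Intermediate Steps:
J(k) = 1
m = 44730071/13767611 (m = 8 + (21239/(-6149) + 17424/(-13434)) = 8 + (21239*(-1/6149) + 17424*(-1/13434)) = 8 + (-21239/6149 - 2904/2239) = 8 - 65410817/13767611 = 44730071/13767611 ≈ 3.2489)
√(-7257 + y(123, J((3 - 6)/(6 - 4)))) + m = √(-7257 + 1/123) + 44730071/13767611 = √(-892610/123) + 44730071/13767611 = I*√109791030/123 + 44730071/13767611 = 44730071/13767611 + I*√109791030/123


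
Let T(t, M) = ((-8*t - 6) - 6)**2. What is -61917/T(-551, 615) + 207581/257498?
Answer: 1997760563215/2488050735184 ≈ 0.80294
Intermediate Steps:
T(t, M) = (-12 - 8*t)**2 (T(t, M) = ((-6 - 8*t) - 6)**2 = (-12 - 8*t)**2)
-61917/T(-551, 615) + 207581/257498 = -61917*1/(16*(3 + 2*(-551))**2) + 207581/257498 = -61917*1/(16*(3 - 1102)**2) + 207581*(1/257498) = -61917/(16*(-1099)**2) + 207581/257498 = -61917/(16*1207801) + 207581/257498 = -61917/19324816 + 207581/257498 = 1997760563215/2488050735184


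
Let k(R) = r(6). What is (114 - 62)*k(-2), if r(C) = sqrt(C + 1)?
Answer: 52*sqrt(7) ≈ 137.58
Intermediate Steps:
r(C) = sqrt(1 + C)
k(R) = sqrt(7) (k(R) = sqrt(1 + 6) = sqrt(7))
(114 - 62)*k(-2) = (114 - 62)*sqrt(7) = 52*sqrt(7)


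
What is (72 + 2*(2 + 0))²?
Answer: 5776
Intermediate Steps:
(72 + 2*(2 + 0))² = (72 + 2*2)² = (72 + 4)² = 76² = 5776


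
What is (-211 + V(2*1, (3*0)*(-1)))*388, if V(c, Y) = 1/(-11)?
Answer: -900936/11 ≈ -81903.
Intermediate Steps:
V(c, Y) = -1/11
(-211 + V(2*1, (3*0)*(-1)))*388 = (-211 - 1/11)*388 = -2322/11*388 = -900936/11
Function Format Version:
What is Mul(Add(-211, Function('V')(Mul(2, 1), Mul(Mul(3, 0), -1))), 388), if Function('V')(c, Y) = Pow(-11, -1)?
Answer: Rational(-900936, 11) ≈ -81903.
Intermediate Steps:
Function('V')(c, Y) = Rational(-1, 11)
Mul(Add(-211, Function('V')(Mul(2, 1), Mul(Mul(3, 0), -1))), 388) = Mul(Add(-211, Rational(-1, 11)), 388) = Mul(Rational(-2322, 11), 388) = Rational(-900936, 11)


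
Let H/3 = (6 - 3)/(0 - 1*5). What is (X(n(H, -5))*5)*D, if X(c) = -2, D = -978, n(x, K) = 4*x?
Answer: 9780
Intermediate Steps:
H = -9/5 (H = 3*((6 - 3)/(0 - 1*5)) = 3*(3/(0 - 5)) = 3*(3/(-5)) = 3*(3*(-1/5)) = 3*(-3/5) = -9/5 ≈ -1.8000)
(X(n(H, -5))*5)*D = -2*5*(-978) = -10*(-978) = 9780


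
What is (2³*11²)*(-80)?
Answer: -77440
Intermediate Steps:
(2³*11²)*(-80) = (8*121)*(-80) = 968*(-80) = -77440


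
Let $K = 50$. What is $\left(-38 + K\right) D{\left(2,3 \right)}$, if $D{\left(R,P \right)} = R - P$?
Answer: $-12$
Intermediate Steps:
$\left(-38 + K\right) D{\left(2,3 \right)} = \left(-38 + 50\right) \left(2 - 3\right) = 12 \left(2 - 3\right) = 12 \left(-1\right) = -12$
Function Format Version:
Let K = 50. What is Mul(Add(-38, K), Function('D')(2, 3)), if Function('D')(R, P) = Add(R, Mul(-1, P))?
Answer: -12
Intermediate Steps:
Mul(Add(-38, K), Function('D')(2, 3)) = Mul(Add(-38, 50), Add(2, Mul(-1, 3))) = Mul(12, Add(2, -3)) = Mul(12, -1) = -12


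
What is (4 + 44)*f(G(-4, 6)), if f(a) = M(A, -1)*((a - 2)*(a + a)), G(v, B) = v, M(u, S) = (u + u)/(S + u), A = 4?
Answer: 6144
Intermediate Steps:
M(u, S) = 2*u/(S + u) (M(u, S) = (2*u)/(S + u) = 2*u/(S + u))
f(a) = 16*a*(-2 + a)/3 (f(a) = (2*4/(-1 + 4))*((a - 2)*(a + a)) = (2*4/3)*((-2 + a)*(2*a)) = (2*4*(⅓))*(2*a*(-2 + a)) = 8*(2*a*(-2 + a))/3 = 16*a*(-2 + a)/3)
(4 + 44)*f(G(-4, 6)) = (4 + 44)*((16/3)*(-4)*(-2 - 4)) = 48*((16/3)*(-4)*(-6)) = 48*128 = 6144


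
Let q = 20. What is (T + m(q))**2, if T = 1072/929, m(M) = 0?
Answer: 1149184/863041 ≈ 1.3316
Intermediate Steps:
T = 1072/929 (T = 1072*(1/929) = 1072/929 ≈ 1.1539)
(T + m(q))**2 = (1072/929 + 0)**2 = (1072/929)**2 = 1149184/863041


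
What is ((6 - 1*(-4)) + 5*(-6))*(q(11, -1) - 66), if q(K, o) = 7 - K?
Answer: 1400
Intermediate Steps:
((6 - 1*(-4)) + 5*(-6))*(q(11, -1) - 66) = ((6 - 1*(-4)) + 5*(-6))*((7 - 1*11) - 66) = ((6 + 4) - 30)*((7 - 11) - 66) = (10 - 30)*(-4 - 66) = -20*(-70) = 1400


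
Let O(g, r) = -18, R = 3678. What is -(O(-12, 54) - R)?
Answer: 3696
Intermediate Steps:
-(O(-12, 54) - R) = -(-18 - 1*3678) = -(-18 - 3678) = -1*(-3696) = 3696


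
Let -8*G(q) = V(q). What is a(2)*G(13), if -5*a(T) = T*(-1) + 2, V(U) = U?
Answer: 0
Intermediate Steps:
G(q) = -q/8
a(T) = -⅖ + T/5 (a(T) = -(T*(-1) + 2)/5 = -(-T + 2)/5 = -(2 - T)/5 = -⅖ + T/5)
a(2)*G(13) = (-⅖ + (⅕)*2)*(-⅛*13) = (-⅖ + ⅖)*(-13/8) = 0*(-13/8) = 0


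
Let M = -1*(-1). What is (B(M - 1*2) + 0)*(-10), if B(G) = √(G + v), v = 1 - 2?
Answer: -10*I*√2 ≈ -14.142*I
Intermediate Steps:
M = 1
v = -1
B(G) = √(-1 + G) (B(G) = √(G - 1) = √(-1 + G))
(B(M - 1*2) + 0)*(-10) = (√(-1 + (1 - 1*2)) + 0)*(-10) = (√(-1 + (1 - 2)) + 0)*(-10) = (√(-1 - 1) + 0)*(-10) = (√(-2) + 0)*(-10) = (I*√2 + 0)*(-10) = (I*√2)*(-10) = -10*I*√2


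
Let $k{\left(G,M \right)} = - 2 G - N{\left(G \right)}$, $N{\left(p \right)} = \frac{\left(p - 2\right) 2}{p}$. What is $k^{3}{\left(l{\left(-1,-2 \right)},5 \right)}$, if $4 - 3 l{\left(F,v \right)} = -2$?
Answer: $-64$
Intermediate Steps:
$l{\left(F,v \right)} = 2$ ($l{\left(F,v \right)} = \frac{4}{3} - - \frac{2}{3} = \frac{4}{3} + \frac{2}{3} = 2$)
$N{\left(p \right)} = \frac{-4 + 2 p}{p}$ ($N{\left(p \right)} = \frac{\left(-2 + p\right) 2}{p} = \frac{-4 + 2 p}{p}$)
$k{\left(G,M \right)} = -2 - 2 G + \frac{4}{G}$ ($k{\left(G,M \right)} = - 2 G - \left(2 - \frac{4}{G}\right) = -2 - 2 G + \frac{4}{G}$)
$k^{3}{\left(l{\left(-1,-2 \right)},5 \right)} = \left(-2 - 4 + \frac{4}{2}\right)^{3} = \left(-2 - 4 + 4 \cdot \frac{1}{2}\right)^{3} = \left(-2 - 4 + 2\right)^{3} = \left(-4\right)^{3} = -64$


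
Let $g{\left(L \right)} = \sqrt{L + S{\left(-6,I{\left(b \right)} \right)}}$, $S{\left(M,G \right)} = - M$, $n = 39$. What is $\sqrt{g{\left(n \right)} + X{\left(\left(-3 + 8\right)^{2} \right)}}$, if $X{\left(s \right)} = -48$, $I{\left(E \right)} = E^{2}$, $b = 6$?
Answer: $\sqrt{-48 + 3 \sqrt{5}} \approx 6.4259 i$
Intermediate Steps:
$g{\left(L \right)} = \sqrt{6 + L}$ ($g{\left(L \right)} = \sqrt{L - -6} = \sqrt{L + 6} = \sqrt{6 + L}$)
$\sqrt{g{\left(n \right)} + X{\left(\left(-3 + 8\right)^{2} \right)}} = \sqrt{\sqrt{6 + 39} - 48} = \sqrt{\sqrt{45} - 48} = \sqrt{3 \sqrt{5} - 48} = \sqrt{-48 + 3 \sqrt{5}}$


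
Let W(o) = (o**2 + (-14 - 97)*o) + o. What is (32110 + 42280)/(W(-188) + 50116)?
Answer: 7439/10614 ≈ 0.70087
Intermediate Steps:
W(o) = o**2 - 110*o (W(o) = (o**2 - 111*o) + o = o**2 - 110*o)
(32110 + 42280)/(W(-188) + 50116) = (32110 + 42280)/(-188*(-110 - 188) + 50116) = 74390/(-188*(-298) + 50116) = 74390/(56024 + 50116) = 74390/106140 = 74390*(1/106140) = 7439/10614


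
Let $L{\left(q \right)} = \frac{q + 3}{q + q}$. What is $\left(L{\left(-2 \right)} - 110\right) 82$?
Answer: $- \frac{18081}{2} \approx -9040.5$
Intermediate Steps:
$L{\left(q \right)} = \frac{3 + q}{2 q}$
$\left(L{\left(-2 \right)} - 110\right) 82 = \left(\frac{3 - 2}{2 \left(-2\right)} - 110\right) 82 = \left(\frac{1}{2} \left(- \frac{1}{2}\right) 1 - 110\right) 82 = \left(- \frac{1}{4} - 110\right) 82 = \left(- \frac{441}{4}\right) 82 = - \frac{18081}{2}$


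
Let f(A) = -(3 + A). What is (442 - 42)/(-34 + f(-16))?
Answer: -400/21 ≈ -19.048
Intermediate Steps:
f(A) = -3 - A
(442 - 42)/(-34 + f(-16)) = (442 - 42)/(-34 + (-3 - 1*(-16))) = 400/(-34 + (-3 + 16)) = 400/(-34 + 13) = 400/(-21) = 400*(-1/21) = -400/21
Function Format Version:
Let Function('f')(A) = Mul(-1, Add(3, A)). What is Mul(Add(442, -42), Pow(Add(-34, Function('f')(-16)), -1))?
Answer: Rational(-400, 21) ≈ -19.048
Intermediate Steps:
Function('f')(A) = Add(-3, Mul(-1, A))
Mul(Add(442, -42), Pow(Add(-34, Function('f')(-16)), -1)) = Mul(Add(442, -42), Pow(Add(-34, Add(-3, Mul(-1, -16))), -1)) = Mul(400, Pow(Add(-34, Add(-3, 16)), -1)) = Mul(400, Pow(Add(-34, 13), -1)) = Mul(400, Pow(-21, -1)) = Mul(400, Rational(-1, 21)) = Rational(-400, 21)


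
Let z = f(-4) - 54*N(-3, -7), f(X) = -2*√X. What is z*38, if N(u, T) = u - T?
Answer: -8208 - 152*I ≈ -8208.0 - 152.0*I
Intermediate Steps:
z = -216 - 4*I (z = -4*I - 54*(-3 - 1*(-7)) = -4*I - 54*(-3 + 7) = -4*I - 54*4 = -4*I - 216 = -216 - 4*I ≈ -216.0 - 4.0*I)
z*38 = (-216 - 4*I)*38 = -8208 - 152*I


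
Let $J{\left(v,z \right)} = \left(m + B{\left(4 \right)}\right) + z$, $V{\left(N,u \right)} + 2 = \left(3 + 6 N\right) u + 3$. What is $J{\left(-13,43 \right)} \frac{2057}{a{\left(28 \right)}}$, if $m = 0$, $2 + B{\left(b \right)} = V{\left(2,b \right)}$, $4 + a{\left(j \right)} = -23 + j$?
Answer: $209814$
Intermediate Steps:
$a{\left(j \right)} = -27 + j$ ($a{\left(j \right)} = -4 + \left(-23 + j\right) = -27 + j$)
$V{\left(N,u \right)} = 1 + u \left(3 + 6 N\right)$ ($V{\left(N,u \right)} = -2 + \left(\left(3 + 6 N\right) u + 3\right) = -2 + \left(u \left(3 + 6 N\right) + 3\right) = -2 + \left(3 + u \left(3 + 6 N\right)\right) = 1 + u \left(3 + 6 N\right)$)
$B{\left(b \right)} = -1 + 15 b$ ($B{\left(b \right)} = -2 + \left(1 + 3 b + 6 \cdot 2 b\right) = -2 + \left(1 + 3 b + 12 b\right) = -2 + \left(1 + 15 b\right) = -1 + 15 b$)
$J{\left(v,z \right)} = 59 + z$ ($J{\left(v,z \right)} = \left(0 + \left(-1 + 15 \cdot 4\right)\right) + z = \left(0 + \left(-1 + 60\right)\right) + z = \left(0 + 59\right) + z = 59 + z$)
$J{\left(-13,43 \right)} \frac{2057}{a{\left(28 \right)}} = \left(59 + 43\right) \frac{2057}{-27 + 28} = 102 \cdot \frac{2057}{1} = 102 \cdot 2057 \cdot 1 = 102 \cdot 2057 = 209814$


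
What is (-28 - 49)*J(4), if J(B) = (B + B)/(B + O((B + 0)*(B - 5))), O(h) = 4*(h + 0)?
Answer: 154/3 ≈ 51.333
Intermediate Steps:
O(h) = 4*h
J(B) = 2*B/(B + 4*B*(-5 + B)) (J(B) = (B + B)/(B + 4*((B + 0)*(B - 5))) = (2*B)/(B + 4*(B*(-5 + B))) = (2*B)/(B + 4*B*(-5 + B)) = 2*B/(B + 4*B*(-5 + B)))
(-28 - 49)*J(4) = (-28 - 49)*(2/(-19 + 4*4)) = -154/(-19 + 16) = -154/(-3) = -154*(-1)/3 = -77*(-⅔) = 154/3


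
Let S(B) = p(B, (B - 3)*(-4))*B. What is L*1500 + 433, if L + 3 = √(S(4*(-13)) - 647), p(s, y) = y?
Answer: -4067 + 4500*I*√1343 ≈ -4067.0 + 1.6491e+5*I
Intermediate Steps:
S(B) = B*(12 - 4*B) (S(B) = ((B - 3)*(-4))*B = ((-3 + B)*(-4))*B = (12 - 4*B)*B = B*(12 - 4*B))
L = -3 + 3*I*√1343 (L = -3 + √(4*(4*(-13))*(3 - 4*(-13)) - 647) = -3 + √(4*(-52)*(3 - 1*(-52)) - 647) = -3 + √(4*(-52)*(3 + 52) - 647) = -3 + √(4*(-52)*55 - 647) = -3 + √(-11440 - 647) = -3 + √(-12087) = -3 + 3*I*√1343 ≈ -3.0 + 109.94*I)
L*1500 + 433 = (-3 + 3*I*√1343)*1500 + 433 = (-4500 + 4500*I*√1343) + 433 = -4067 + 4500*I*√1343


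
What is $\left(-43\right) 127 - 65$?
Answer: $-5526$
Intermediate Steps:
$\left(-43\right) 127 - 65 = -5461 - 65 = -5526$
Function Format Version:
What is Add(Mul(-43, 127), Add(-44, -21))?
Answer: -5526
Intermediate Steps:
Add(Mul(-43, 127), Add(-44, -21)) = Add(-5461, -65) = -5526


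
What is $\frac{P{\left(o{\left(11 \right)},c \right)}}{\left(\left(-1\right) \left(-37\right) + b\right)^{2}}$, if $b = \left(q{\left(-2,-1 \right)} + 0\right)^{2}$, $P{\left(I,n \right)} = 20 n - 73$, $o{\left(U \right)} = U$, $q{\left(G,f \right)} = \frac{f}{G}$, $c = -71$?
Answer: $- \frac{23888}{22201} \approx -1.076$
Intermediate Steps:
$P{\left(I,n \right)} = -73 + 20 n$
$b = \frac{1}{4}$ ($b = \left(- \frac{1}{-2} + 0\right)^{2} = \left(\left(-1\right) \left(- \frac{1}{2}\right) + 0\right)^{2} = \left(\frac{1}{2} + 0\right)^{2} = \left(\frac{1}{2}\right)^{2} = \frac{1}{4} \approx 0.25$)
$\frac{P{\left(o{\left(11 \right)},c \right)}}{\left(\left(-1\right) \left(-37\right) + b\right)^{2}} = \frac{-73 + 20 \left(-71\right)}{\left(\left(-1\right) \left(-37\right) + \frac{1}{4}\right)^{2}} = \frac{-73 - 1420}{\left(37 + \frac{1}{4}\right)^{2}} = - \frac{1493}{\left(\frac{149}{4}\right)^{2}} = - \frac{1493}{\frac{22201}{16}} = \left(-1493\right) \frac{16}{22201} = - \frac{23888}{22201}$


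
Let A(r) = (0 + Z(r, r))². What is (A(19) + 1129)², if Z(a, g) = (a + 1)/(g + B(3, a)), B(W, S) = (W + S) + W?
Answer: 18668849956/14641 ≈ 1.2751e+6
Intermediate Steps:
B(W, S) = S + 2*W (B(W, S) = (S + W) + W = S + 2*W)
Z(a, g) = (1 + a)/(6 + a + g) (Z(a, g) = (a + 1)/(g + (a + 2*3)) = (1 + a)/(g + (a + 6)) = (1 + a)/(g + (6 + a)) = (1 + a)/(6 + a + g))
A(r) = (1 + r)²/(6 + 2*r)² (A(r) = (0 + (1 + r)/(6 + r + r))² = (0 + (1 + r)/(6 + 2*r))² = ((1 + r)/(6 + 2*r))² = (1 + r)²/(6 + 2*r)²)
(A(19) + 1129)² = ((1 + 19)²/(4*(3 + 19)²) + 1129)² = ((¼)*20²/22² + 1129)² = ((¼)*400*(1/484) + 1129)² = (25/121 + 1129)² = (136634/121)² = 18668849956/14641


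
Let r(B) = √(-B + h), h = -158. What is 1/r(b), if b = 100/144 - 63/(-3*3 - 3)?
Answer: -3*I*√5902/2951 ≈ -0.0781*I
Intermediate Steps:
b = 107/18 (b = 100*(1/144) - 63/(-9 - 3) = 25/36 - 63/(-12) = 25/36 - 63*(-1/12) = 25/36 + 21/4 = 107/18 ≈ 5.9444)
r(B) = √(-158 - B) (r(B) = √(-B - 158) = √(-158 - B))
1/r(b) = 1/(√(-158 - 1*107/18)) = 1/(√(-158 - 107/18)) = 1/(√(-2951/18)) = 1/(I*√5902/6) = -3*I*√5902/2951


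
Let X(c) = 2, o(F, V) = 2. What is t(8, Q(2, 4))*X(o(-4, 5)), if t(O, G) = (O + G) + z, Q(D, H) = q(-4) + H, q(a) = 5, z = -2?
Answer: 30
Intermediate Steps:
Q(D, H) = 5 + H
t(O, G) = -2 + G + O (t(O, G) = (O + G) - 2 = (G + O) - 2 = -2 + G + O)
t(8, Q(2, 4))*X(o(-4, 5)) = (-2 + (5 + 4) + 8)*2 = (-2 + 9 + 8)*2 = 15*2 = 30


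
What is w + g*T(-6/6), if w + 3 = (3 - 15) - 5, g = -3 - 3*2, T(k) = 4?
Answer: -56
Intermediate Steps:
g = -9 (g = -3 - 6 = -9)
w = -20 (w = -3 + ((3 - 15) - 5) = -3 + (-12 - 5) = -3 - 17 = -20)
w + g*T(-6/6) = -20 - 9*4 = -20 - 36 = -56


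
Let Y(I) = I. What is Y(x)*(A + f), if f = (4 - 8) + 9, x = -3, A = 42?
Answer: -141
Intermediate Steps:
f = 5 (f = -4 + 9 = 5)
Y(x)*(A + f) = -3*(42 + 5) = -3*47 = -141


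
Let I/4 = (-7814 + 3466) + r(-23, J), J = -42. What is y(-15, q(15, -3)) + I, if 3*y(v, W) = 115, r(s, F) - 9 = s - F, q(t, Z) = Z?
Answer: -51725/3 ≈ -17242.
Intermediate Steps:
r(s, F) = 9 + s - F (r(s, F) = 9 + (s - F) = 9 + s - F)
y(v, W) = 115/3 (y(v, W) = (⅓)*115 = 115/3)
I = -17280 (I = 4*((-7814 + 3466) + (9 - 23 - 1*(-42))) = 4*(-4348 + (9 - 23 + 42)) = 4*(-4348 + 28) = 4*(-4320) = -17280)
y(-15, q(15, -3)) + I = 115/3 - 17280 = -51725/3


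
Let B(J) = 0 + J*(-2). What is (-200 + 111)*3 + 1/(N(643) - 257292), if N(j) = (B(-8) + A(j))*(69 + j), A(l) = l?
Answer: -56581571/211916 ≈ -267.00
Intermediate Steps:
B(J) = -2*J (B(J) = 0 - 2*J = -2*J)
N(j) = (16 + j)*(69 + j) (N(j) = (-2*(-8) + j)*(69 + j) = (16 + j)*(69 + j))
(-200 + 111)*3 + 1/(N(643) - 257292) = (-200 + 111)*3 + 1/((1104 + 643**2 + 85*643) - 257292) = -89*3 + 1/((1104 + 413449 + 54655) - 257292) = -267 + 1/(469208 - 257292) = -267 + 1/211916 = -56581571/211916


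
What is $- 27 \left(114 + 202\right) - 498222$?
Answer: $-506754$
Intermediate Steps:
$- 27 \left(114 + 202\right) - 498222 = \left(-27\right) 316 - 498222 = -8532 - 498222 = -506754$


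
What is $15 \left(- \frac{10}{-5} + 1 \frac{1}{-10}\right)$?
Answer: $\frac{57}{2} \approx 28.5$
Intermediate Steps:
$15 \left(- \frac{10}{-5} + 1 \frac{1}{-10}\right) = 15 \left(\left(-10\right) \left(- \frac{1}{5}\right) + 1 \left(- \frac{1}{10}\right)\right) = 15 \left(2 - \frac{1}{10}\right) = 15 \cdot \frac{19}{10} = \frac{57}{2}$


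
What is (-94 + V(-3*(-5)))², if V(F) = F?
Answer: 6241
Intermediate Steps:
(-94 + V(-3*(-5)))² = (-94 - 3*(-5))² = (-94 + 15)² = (-79)² = 6241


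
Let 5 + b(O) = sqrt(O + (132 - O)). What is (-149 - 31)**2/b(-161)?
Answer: 162000/107 + 64800*sqrt(33)/107 ≈ 4993.0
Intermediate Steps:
b(O) = -5 + 2*sqrt(33) (b(O) = -5 + sqrt(O + (132 - O)) = -5 + sqrt(132) = -5 + 2*sqrt(33))
(-149 - 31)**2/b(-161) = (-149 - 31)**2/(-5 + 2*sqrt(33)) = (-180)**2/(-5 + 2*sqrt(33)) = 32400/(-5 + 2*sqrt(33))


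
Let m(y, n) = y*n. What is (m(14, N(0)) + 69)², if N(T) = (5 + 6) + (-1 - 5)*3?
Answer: 841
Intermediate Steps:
N(T) = -7 (N(T) = 11 - 6*3 = 11 - 18 = -7)
m(y, n) = n*y
(m(14, N(0)) + 69)² = (-7*14 + 69)² = (-98 + 69)² = (-29)² = 841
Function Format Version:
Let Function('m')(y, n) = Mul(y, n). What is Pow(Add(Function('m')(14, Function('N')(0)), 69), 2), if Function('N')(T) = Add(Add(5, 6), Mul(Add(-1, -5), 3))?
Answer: 841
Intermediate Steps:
Function('N')(T) = -7 (Function('N')(T) = Add(11, Mul(-6, 3)) = Add(11, -18) = -7)
Function('m')(y, n) = Mul(n, y)
Pow(Add(Function('m')(14, Function('N')(0)), 69), 2) = Pow(Add(Mul(-7, 14), 69), 2) = Pow(Add(-98, 69), 2) = Pow(-29, 2) = 841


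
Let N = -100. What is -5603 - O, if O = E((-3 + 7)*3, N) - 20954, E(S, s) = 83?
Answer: 15268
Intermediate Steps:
O = -20871 (O = 83 - 20954 = -20871)
-5603 - O = -5603 - 1*(-20871) = -5603 + 20871 = 15268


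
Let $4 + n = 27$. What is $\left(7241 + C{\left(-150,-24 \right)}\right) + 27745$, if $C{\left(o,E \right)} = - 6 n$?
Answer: $34848$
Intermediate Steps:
$n = 23$ ($n = -4 + 27 = 23$)
$C{\left(o,E \right)} = -138$ ($C{\left(o,E \right)} = \left(-6\right) 23 = -138$)
$\left(7241 + C{\left(-150,-24 \right)}\right) + 27745 = \left(7241 - 138\right) + 27745 = 7103 + 27745 = 34848$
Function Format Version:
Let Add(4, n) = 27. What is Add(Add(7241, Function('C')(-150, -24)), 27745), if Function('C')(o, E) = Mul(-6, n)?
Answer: 34848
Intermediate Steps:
n = 23 (n = Add(-4, 27) = 23)
Function('C')(o, E) = -138 (Function('C')(o, E) = Mul(-6, 23) = -138)
Add(Add(7241, Function('C')(-150, -24)), 27745) = Add(Add(7241, -138), 27745) = Add(7103, 27745) = 34848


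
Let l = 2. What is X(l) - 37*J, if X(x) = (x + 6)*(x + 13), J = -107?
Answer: 4079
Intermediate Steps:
X(x) = (6 + x)*(13 + x)
X(l) - 37*J = (78 + 2² + 19*2) - 37*(-107) = (78 + 4 + 38) + 3959 = 120 + 3959 = 4079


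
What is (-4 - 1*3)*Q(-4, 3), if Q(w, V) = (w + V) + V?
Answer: -14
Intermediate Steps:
Q(w, V) = w + 2*V (Q(w, V) = (V + w) + V = w + 2*V)
(-4 - 1*3)*Q(-4, 3) = (-4 - 1*3)*(-4 + 2*3) = (-4 - 3)*(-4 + 6) = -7*2 = -14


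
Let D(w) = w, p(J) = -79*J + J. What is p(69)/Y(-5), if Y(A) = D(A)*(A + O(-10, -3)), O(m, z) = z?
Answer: -2691/20 ≈ -134.55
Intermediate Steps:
p(J) = -78*J
Y(A) = A*(-3 + A) (Y(A) = A*(A - 3) = A*(-3 + A))
p(69)/Y(-5) = (-78*69)/((-5*(-3 - 5))) = -5382/((-5*(-8))) = -5382/40 = -5382*1/40 = -2691/20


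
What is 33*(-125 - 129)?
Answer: -8382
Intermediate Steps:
33*(-125 - 129) = 33*(-254) = -8382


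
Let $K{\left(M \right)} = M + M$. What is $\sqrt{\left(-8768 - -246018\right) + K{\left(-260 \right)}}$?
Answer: $\sqrt{236730} \approx 486.55$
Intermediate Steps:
$K{\left(M \right)} = 2 M$
$\sqrt{\left(-8768 - -246018\right) + K{\left(-260 \right)}} = \sqrt{\left(-8768 - -246018\right) + 2 \left(-260\right)} = \sqrt{\left(-8768 + 246018\right) - 520} = \sqrt{237250 - 520} = \sqrt{236730}$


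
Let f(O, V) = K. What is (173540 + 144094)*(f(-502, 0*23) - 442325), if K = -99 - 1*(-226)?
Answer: -140457119532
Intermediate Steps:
K = 127 (K = -99 + 226 = 127)
f(O, V) = 127
(173540 + 144094)*(f(-502, 0*23) - 442325) = (173540 + 144094)*(127 - 442325) = 317634*(-442198) = -140457119532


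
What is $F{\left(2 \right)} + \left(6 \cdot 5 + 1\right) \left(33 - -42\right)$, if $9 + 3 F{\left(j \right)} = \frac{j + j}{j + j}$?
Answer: $\frac{6967}{3} \approx 2322.3$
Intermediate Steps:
$F{\left(j \right)} = - \frac{8}{3}$ ($F{\left(j \right)} = -3 + \frac{\left(j + j\right) \frac{1}{j + j}}{3} = -3 + \frac{2 j \frac{1}{2 j}}{3} = -3 + \frac{1}{3} \cdot 1 = -3 + \frac{1}{3} = - \frac{8}{3}$)
$F{\left(2 \right)} + \left(6 \cdot 5 + 1\right) \left(33 - -42\right) = - \frac{8}{3} + \left(6 \cdot 5 + 1\right) \left(33 - -42\right) = - \frac{8}{3} + \left(30 + 1\right) \left(33 + 42\right) = - \frac{8}{3} + 31 \cdot 75 = - \frac{8}{3} + 2325 = \frac{6967}{3}$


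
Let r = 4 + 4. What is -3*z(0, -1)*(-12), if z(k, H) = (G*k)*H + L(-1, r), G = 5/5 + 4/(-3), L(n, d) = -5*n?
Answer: 180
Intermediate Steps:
r = 8
G = -⅓ (G = 5*(⅕) + 4*(-⅓) = 1 - 4/3 = -⅓ ≈ -0.33333)
z(k, H) = 5 - H*k/3 (z(k, H) = (-k/3)*H - 5*(-1) = -H*k/3 + 5 = 5 - H*k/3)
-3*z(0, -1)*(-12) = -3*(5 - ⅓*(-1)*0)*(-12) = -3*(5 + 0)*(-12) = -3*5*(-12) = -15*(-12) = 180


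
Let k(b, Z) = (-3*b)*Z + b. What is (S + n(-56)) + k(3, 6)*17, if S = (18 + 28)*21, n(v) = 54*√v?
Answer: 99 + 108*I*√14 ≈ 99.0 + 404.1*I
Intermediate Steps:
k(b, Z) = b - 3*Z*b (k(b, Z) = -3*Z*b + b = b - 3*Z*b)
S = 966 (S = 46*21 = 966)
(S + n(-56)) + k(3, 6)*17 = (966 + 54*√(-56)) + (3*(1 - 3*6))*17 = (966 + 54*(2*I*√14)) + (3*(1 - 18))*17 = (966 + 108*I*√14) + (3*(-17))*17 = (966 + 108*I*√14) - 51*17 = (966 + 108*I*√14) - 867 = 99 + 108*I*√14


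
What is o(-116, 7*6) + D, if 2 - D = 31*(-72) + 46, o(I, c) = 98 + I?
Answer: 2170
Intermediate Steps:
D = 2188 (D = 2 - (31*(-72) + 46) = 2 - (-2232 + 46) = 2 - 1*(-2186) = 2 + 2186 = 2188)
o(-116, 7*6) + D = (98 - 116) + 2188 = -18 + 2188 = 2170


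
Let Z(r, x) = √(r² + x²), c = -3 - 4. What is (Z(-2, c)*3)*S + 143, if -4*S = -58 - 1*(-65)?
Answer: 143 - 21*√53/4 ≈ 104.78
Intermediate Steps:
c = -7
S = -7/4 (S = -(-58 - 1*(-65))/4 = -(-58 + 65)/4 = -¼*7 = -7/4 ≈ -1.7500)
(Z(-2, c)*3)*S + 143 = (√((-2)² + (-7)²)*3)*(-7/4) + 143 = (√(4 + 49)*3)*(-7/4) + 143 = (√53*3)*(-7/4) + 143 = (3*√53)*(-7/4) + 143 = -21*√53/4 + 143 = 143 - 21*√53/4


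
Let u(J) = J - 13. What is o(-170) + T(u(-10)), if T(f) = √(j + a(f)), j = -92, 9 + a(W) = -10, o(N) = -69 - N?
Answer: 101 + I*√111 ≈ 101.0 + 10.536*I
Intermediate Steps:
a(W) = -19 (a(W) = -9 - 10 = -19)
u(J) = -13 + J
T(f) = I*√111 (T(f) = √(-92 - 19) = √(-111) = I*√111)
o(-170) + T(u(-10)) = (-69 - 1*(-170)) + I*√111 = (-69 + 170) + I*√111 = 101 + I*√111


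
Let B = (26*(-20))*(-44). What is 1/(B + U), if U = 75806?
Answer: 1/98686 ≈ 1.0133e-5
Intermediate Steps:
B = 22880 (B = -520*(-44) = 22880)
1/(B + U) = 1/(22880 + 75806) = 1/98686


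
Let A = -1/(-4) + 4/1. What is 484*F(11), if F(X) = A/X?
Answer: 187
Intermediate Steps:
A = 17/4 (A = -1*(-¼) + 4*1 = ¼ + 4 = 17/4 ≈ 4.2500)
F(X) = 17/(4*X)
484*F(11) = 484*((17/4)/11) = 484*((17/4)*(1/11)) = 484*(17/44) = 187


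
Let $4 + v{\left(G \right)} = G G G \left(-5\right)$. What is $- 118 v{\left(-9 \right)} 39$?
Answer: $-16755882$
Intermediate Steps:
$v{\left(G \right)} = -4 - 5 G^{3}$ ($v{\left(G \right)} = -4 + G G G \left(-5\right) = -4 + G G^{2} \left(-5\right) = -4 + G^{3} \left(-5\right) = -4 - 5 G^{3}$)
$- 118 v{\left(-9 \right)} 39 = - 118 \left(-4 - 5 \left(-9\right)^{3}\right) 39 = - 118 \left(-4 - -3645\right) 39 = - 118 \left(-4 + 3645\right) 39 = \left(-118\right) 3641 \cdot 39 = \left(-429638\right) 39 = -16755882$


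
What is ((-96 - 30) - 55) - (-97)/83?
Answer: -14926/83 ≈ -179.83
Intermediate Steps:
((-96 - 30) - 55) - (-97)/83 = (-126 - 55) - (-97)/83 = -181 - 1*(-97/83) = -181 + 97/83 = -14926/83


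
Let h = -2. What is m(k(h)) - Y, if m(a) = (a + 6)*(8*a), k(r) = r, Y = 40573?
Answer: -40637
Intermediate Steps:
m(a) = 8*a*(6 + a) (m(a) = (6 + a)*(8*a) = 8*a*(6 + a))
m(k(h)) - Y = 8*(-2)*(6 - 2) - 1*40573 = 8*(-2)*4 - 40573 = -64 - 40573 = -40637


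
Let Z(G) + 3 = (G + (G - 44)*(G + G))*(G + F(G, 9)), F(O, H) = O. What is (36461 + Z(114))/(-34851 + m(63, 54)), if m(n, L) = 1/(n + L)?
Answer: -216527805/2038783 ≈ -106.20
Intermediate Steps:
m(n, L) = 1/(L + n)
Z(G) = -3 + 2*G*(G + 2*G*(-44 + G)) (Z(G) = -3 + (G + (G - 44)*(G + G))*(G + G) = -3 + (G + (-44 + G)*(2*G))*(2*G) = -3 + (G + 2*G*(-44 + G))*(2*G) = -3 + 2*G*(G + 2*G*(-44 + G)))
(36461 + Z(114))/(-34851 + m(63, 54)) = (36461 + (-3 - 174*114² + 4*114³))/(-34851 + 1/(54 + 63)) = (36461 + (-3 - 174*12996 + 4*1481544))/(-34851 + 1/117) = (36461 + (-3 - 2261304 + 5926176))/(-34851 + 1/117) = (36461 + 3664869)/(-4077566/117) = 3701330*(-117/4077566) = -216527805/2038783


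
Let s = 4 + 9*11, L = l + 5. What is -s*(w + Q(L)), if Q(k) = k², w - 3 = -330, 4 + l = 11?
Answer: 18849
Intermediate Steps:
l = 7 (l = -4 + 11 = 7)
L = 12 (L = 7 + 5 = 12)
w = -327 (w = 3 - 330 = -327)
s = 103 (s = 4 + 99 = 103)
-s*(w + Q(L)) = -103*(-327 + 12²) = -103*(-327 + 144) = -103*(-183) = -1*(-18849) = 18849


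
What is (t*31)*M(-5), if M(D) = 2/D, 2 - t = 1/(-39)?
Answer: -4898/195 ≈ -25.118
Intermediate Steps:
t = 79/39 (t = 2 - 1/(-39) = 2 - 1*(-1/39) = 2 + 1/39 = 79/39 ≈ 2.0256)
(t*31)*M(-5) = ((79/39)*31)*(2/(-5)) = 2449*(2*(-⅕))/39 = (2449/39)*(-⅖) = -4898/195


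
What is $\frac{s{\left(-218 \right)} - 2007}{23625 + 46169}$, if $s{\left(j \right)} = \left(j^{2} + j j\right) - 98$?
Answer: $\frac{92943}{69794} \approx 1.3317$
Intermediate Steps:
$s{\left(j \right)} = -98 + 2 j^{2}$ ($s{\left(j \right)} = \left(j^{2} + j^{2}\right) - 98 = 2 j^{2} - 98 = -98 + 2 j^{2}$)
$\frac{s{\left(-218 \right)} - 2007}{23625 + 46169} = \frac{\left(-98 + 2 \left(-218\right)^{2}\right) - 2007}{23625 + 46169} = \frac{\left(-98 + 2 \cdot 47524\right) - 2007}{69794} = \left(\left(-98 + 95048\right) - 2007\right) \frac{1}{69794} = \left(94950 - 2007\right) \frac{1}{69794} = 92943 \cdot \frac{1}{69794} = \frac{92943}{69794}$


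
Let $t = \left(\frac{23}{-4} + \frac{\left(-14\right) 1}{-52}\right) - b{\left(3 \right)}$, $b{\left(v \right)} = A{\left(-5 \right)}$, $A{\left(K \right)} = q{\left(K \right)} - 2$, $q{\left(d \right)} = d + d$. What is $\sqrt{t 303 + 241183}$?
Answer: $\frac{\sqrt{164375029}}{26} \approx 493.11$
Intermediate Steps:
$q{\left(d \right)} = 2 d$
$A{\left(K \right)} = -2 + 2 K$ ($A{\left(K \right)} = 2 K - 2 = -2 + 2 K$)
$b{\left(v \right)} = -12$ ($b{\left(v \right)} = -2 + 2 \left(-5\right) = -2 - 10 = -12$)
$t = \frac{339}{52}$ ($t = \left(\frac{23}{-4} + \frac{\left(-14\right) 1}{-52}\right) - -12 = \left(23 \left(- \frac{1}{4}\right) - - \frac{7}{26}\right) + 12 = \left(- \frac{23}{4} + \frac{7}{26}\right) + 12 = - \frac{285}{52} + 12 = \frac{339}{52} \approx 6.5192$)
$\sqrt{t 303 + 241183} = \sqrt{\frac{339}{52} \cdot 303 + 241183} = \sqrt{\frac{102717}{52} + 241183} = \sqrt{\frac{12644233}{52}} = \frac{\sqrt{164375029}}{26}$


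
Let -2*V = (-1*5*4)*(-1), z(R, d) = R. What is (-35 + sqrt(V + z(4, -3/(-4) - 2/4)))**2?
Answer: (35 - I*sqrt(6))**2 ≈ 1219.0 - 171.46*I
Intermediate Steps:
V = -10 (V = --1*5*4*(-1)/2 = -(-5*4)*(-1)/2 = -(-10)*(-1) = -1/2*20 = -10)
(-35 + sqrt(V + z(4, -3/(-4) - 2/4)))**2 = (-35 + sqrt(-10 + 4))**2 = (-35 + sqrt(-6))**2 = (-35 + I*sqrt(6))**2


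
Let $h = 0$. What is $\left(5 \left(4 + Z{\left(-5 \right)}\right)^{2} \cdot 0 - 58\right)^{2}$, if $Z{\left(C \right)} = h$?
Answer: $3364$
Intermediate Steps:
$Z{\left(C \right)} = 0$
$\left(5 \left(4 + Z{\left(-5 \right)}\right)^{2} \cdot 0 - 58\right)^{2} = \left(5 \left(4 + 0\right)^{2} \cdot 0 - 58\right)^{2} = \left(5 \cdot 4^{2} \cdot 0 - 58\right)^{2} = \left(5 \cdot 16 \cdot 0 - 58\right)^{2} = \left(80 \cdot 0 - 58\right)^{2} = \left(0 - 58\right)^{2} = \left(-58\right)^{2} = 3364$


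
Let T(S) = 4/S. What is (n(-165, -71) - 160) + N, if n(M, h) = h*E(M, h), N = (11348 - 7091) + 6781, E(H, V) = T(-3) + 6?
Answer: 31640/3 ≈ 10547.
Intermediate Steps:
E(H, V) = 14/3 (E(H, V) = 4/(-3) + 6 = 4*(-⅓) + 6 = -4/3 + 6 = 14/3)
N = 11038 (N = 4257 + 6781 = 11038)
n(M, h) = 14*h/3 (n(M, h) = h*(14/3) = 14*h/3)
(n(-165, -71) - 160) + N = ((14/3)*(-71) - 160) + 11038 = (-994/3 - 160) + 11038 = -1474/3 + 11038 = 31640/3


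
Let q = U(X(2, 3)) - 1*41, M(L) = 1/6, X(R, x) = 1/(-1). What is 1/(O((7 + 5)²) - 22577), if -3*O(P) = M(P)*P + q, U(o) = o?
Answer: -1/22571 ≈ -4.4305e-5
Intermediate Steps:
X(R, x) = -1
M(L) = ⅙
q = -42 (q = -1 - 1*41 = -1 - 41 = -42)
O(P) = 14 - P/18 (O(P) = -(P/6 - 42)/3 = -(-42 + P/6)/3 = 14 - P/18)
1/(O((7 + 5)²) - 22577) = 1/((14 - (7 + 5)²/18) - 22577) = 1/((14 - 1/18*12²) - 22577) = 1/((14 - 1/18*144) - 22577) = 1/((14 - 8) - 22577) = 1/(6 - 22577) = 1/(-22571) = -1/22571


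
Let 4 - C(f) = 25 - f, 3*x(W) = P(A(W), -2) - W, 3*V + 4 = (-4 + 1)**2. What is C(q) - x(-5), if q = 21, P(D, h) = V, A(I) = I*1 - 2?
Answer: -20/9 ≈ -2.2222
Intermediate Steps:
A(I) = -2 + I (A(I) = I - 2 = -2 + I)
V = 5/3 (V = -4/3 + (-4 + 1)**2/3 = -4/3 + (1/3)*(-3)**2 = -4/3 + (1/3)*9 = -4/3 + 3 = 5/3 ≈ 1.6667)
P(D, h) = 5/3
x(W) = 5/9 - W/3 (x(W) = (5/3 - W)/3 = 5/9 - W/3)
C(f) = -21 + f (C(f) = 4 - (25 - f) = 4 + (-25 + f) = -21 + f)
C(q) - x(-5) = (-21 + 21) - (5/9 - 1/3*(-5)) = 0 - (5/9 + 5/3) = 0 - 1*20/9 = 0 - 20/9 = -20/9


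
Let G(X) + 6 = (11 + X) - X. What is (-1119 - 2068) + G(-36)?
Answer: -3182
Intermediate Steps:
G(X) = 5 (G(X) = -6 + ((11 + X) - X) = -6 + 11 = 5)
(-1119 - 2068) + G(-36) = (-1119 - 2068) + 5 = -3187 + 5 = -3182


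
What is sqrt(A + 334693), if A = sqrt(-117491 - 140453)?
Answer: sqrt(334693 + 2*I*sqrt(64486)) ≈ 578.53 + 0.439*I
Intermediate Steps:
A = 2*I*sqrt(64486) (A = sqrt(-257944) = 2*I*sqrt(64486) ≈ 507.88*I)
sqrt(A + 334693) = sqrt(2*I*sqrt(64486) + 334693) = sqrt(334693 + 2*I*sqrt(64486))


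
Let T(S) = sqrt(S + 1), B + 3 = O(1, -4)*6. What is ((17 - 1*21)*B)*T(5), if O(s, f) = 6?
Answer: -132*sqrt(6) ≈ -323.33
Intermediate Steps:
B = 33 (B = -3 + 6*6 = -3 + 36 = 33)
T(S) = sqrt(1 + S)
((17 - 1*21)*B)*T(5) = ((17 - 1*21)*33)*sqrt(1 + 5) = ((17 - 21)*33)*sqrt(6) = (-4*33)*sqrt(6) = -132*sqrt(6)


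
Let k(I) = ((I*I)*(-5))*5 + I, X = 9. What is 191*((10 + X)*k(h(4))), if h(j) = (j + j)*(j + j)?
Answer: -371377344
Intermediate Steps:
h(j) = 4*j² (h(j) = (2*j)*(2*j) = 4*j²)
k(I) = I - 25*I² (k(I) = (I²*(-5))*5 + I = -5*I²*5 + I = -25*I² + I = I - 25*I²)
191*((10 + X)*k(h(4))) = 191*((10 + 9)*((4*4²)*(1 - 100*4²))) = 191*(19*((4*16)*(1 - 100*16))) = 191*(19*(64*(1 - 25*64))) = 191*(19*(64*(1 - 1600))) = 191*(19*(64*(-1599))) = 191*(19*(-102336)) = 191*(-1944384) = -371377344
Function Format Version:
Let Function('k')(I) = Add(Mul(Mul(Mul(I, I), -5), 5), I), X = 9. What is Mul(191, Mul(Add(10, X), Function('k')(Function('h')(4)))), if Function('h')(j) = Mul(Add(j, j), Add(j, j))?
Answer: -371377344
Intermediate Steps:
Function('h')(j) = Mul(4, Pow(j, 2)) (Function('h')(j) = Mul(Mul(2, j), Mul(2, j)) = Mul(4, Pow(j, 2)))
Function('k')(I) = Add(I, Mul(-25, Pow(I, 2))) (Function('k')(I) = Add(Mul(Mul(Pow(I, 2), -5), 5), I) = Add(Mul(Mul(-5, Pow(I, 2)), 5), I) = Add(Mul(-25, Pow(I, 2)), I) = Add(I, Mul(-25, Pow(I, 2))))
Mul(191, Mul(Add(10, X), Function('k')(Function('h')(4)))) = Mul(191, Mul(Add(10, 9), Mul(Mul(4, Pow(4, 2)), Add(1, Mul(-25, Mul(4, Pow(4, 2))))))) = Mul(191, Mul(19, Mul(Mul(4, 16), Add(1, Mul(-25, Mul(4, 16)))))) = Mul(191, Mul(19, Mul(64, Add(1, Mul(-25, 64))))) = Mul(191, Mul(19, Mul(64, Add(1, -1600)))) = Mul(191, Mul(19, Mul(64, -1599))) = Mul(191, Mul(19, -102336)) = Mul(191, -1944384) = -371377344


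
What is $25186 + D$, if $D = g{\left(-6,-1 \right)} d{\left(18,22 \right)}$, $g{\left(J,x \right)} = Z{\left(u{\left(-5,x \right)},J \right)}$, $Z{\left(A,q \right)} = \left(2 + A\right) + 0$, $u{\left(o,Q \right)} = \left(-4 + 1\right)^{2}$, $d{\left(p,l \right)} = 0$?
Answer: $25186$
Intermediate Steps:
$u{\left(o,Q \right)} = 9$ ($u{\left(o,Q \right)} = \left(-3\right)^{2} = 9$)
$Z{\left(A,q \right)} = 2 + A$
$g{\left(J,x \right)} = 11$ ($g{\left(J,x \right)} = 2 + 9 = 11$)
$D = 0$ ($D = 11 \cdot 0 = 0$)
$25186 + D = 25186 + 0 = 25186$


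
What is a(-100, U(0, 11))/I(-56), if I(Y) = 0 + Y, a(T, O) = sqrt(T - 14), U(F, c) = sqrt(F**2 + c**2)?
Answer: -I*sqrt(114)/56 ≈ -0.19066*I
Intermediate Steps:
a(T, O) = sqrt(-14 + T)
I(Y) = Y
a(-100, U(0, 11))/I(-56) = sqrt(-14 - 100)/(-56) = sqrt(-114)*(-1/56) = (I*sqrt(114))*(-1/56) = -I*sqrt(114)/56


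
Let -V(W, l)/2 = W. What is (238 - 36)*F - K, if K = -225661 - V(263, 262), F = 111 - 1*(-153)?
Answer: 278463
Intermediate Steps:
F = 264 (F = 111 + 153 = 264)
V(W, l) = -2*W
K = -225135 (K = -225661 - (-2)*263 = -225661 - 1*(-526) = -225661 + 526 = -225135)
(238 - 36)*F - K = (238 - 36)*264 - 1*(-225135) = 202*264 + 225135 = 53328 + 225135 = 278463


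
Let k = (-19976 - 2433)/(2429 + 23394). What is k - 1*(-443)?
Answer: 11417180/25823 ≈ 442.13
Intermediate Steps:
k = -22409/25823 ≈ -0.86779
k - 1*(-443) = -22409/25823 - 1*(-443) = -22409/25823 + 443 = 11417180/25823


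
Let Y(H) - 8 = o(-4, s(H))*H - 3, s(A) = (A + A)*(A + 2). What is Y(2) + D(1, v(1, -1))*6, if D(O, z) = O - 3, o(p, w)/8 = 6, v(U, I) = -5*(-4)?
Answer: 89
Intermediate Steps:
s(A) = 2*A*(2 + A) (s(A) = (2*A)*(2 + A) = 2*A*(2 + A))
v(U, I) = 20
o(p, w) = 48 (o(p, w) = 8*6 = 48)
D(O, z) = -3 + O
Y(H) = 5 + 48*H (Y(H) = 8 + (48*H - 3) = 8 + (-3 + 48*H) = 5 + 48*H)
Y(2) + D(1, v(1, -1))*6 = (5 + 48*2) + (-3 + 1)*6 = (5 + 96) - 2*6 = 101 - 12 = 89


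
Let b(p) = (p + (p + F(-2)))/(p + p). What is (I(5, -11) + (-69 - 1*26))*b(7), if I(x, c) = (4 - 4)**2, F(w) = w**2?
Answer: -855/7 ≈ -122.14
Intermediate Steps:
I(x, c) = 0 (I(x, c) = 0**2 = 0)
b(p) = (4 + 2*p)/(2*p) (b(p) = (p + (p + (-2)**2))/(p + p) = (p + (p + 4))/((2*p)) = (p + (4 + p))*(1/(2*p)) = (4 + 2*p)*(1/(2*p)) = (4 + 2*p)/(2*p))
(I(5, -11) + (-69 - 1*26))*b(7) = (0 + (-69 - 1*26))*((2 + 7)/7) = (0 + (-69 - 26))*((1/7)*9) = (0 - 95)*(9/7) = -95*9/7 = -855/7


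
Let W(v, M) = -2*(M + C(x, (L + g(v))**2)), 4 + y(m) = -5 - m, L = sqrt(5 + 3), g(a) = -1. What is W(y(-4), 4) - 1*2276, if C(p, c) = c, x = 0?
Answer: -2302 + 8*sqrt(2) ≈ -2290.7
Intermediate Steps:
L = 2*sqrt(2) (L = sqrt(8) = 2*sqrt(2) ≈ 2.8284)
y(m) = -9 - m (y(m) = -4 + (-5 - m) = -9 - m)
W(v, M) = -2*M - 2*(-1 + 2*sqrt(2))**2 (W(v, M) = -2*(M + (2*sqrt(2) - 1)**2) = -2*(M + (-1 + 2*sqrt(2))**2) = -2*M - 2*(-1 + 2*sqrt(2))**2)
W(y(-4), 4) - 1*2276 = (-18 - 2*4 + 8*sqrt(2)) - 1*2276 = (-18 - 8 + 8*sqrt(2)) - 2276 = (-26 + 8*sqrt(2)) - 2276 = -2302 + 8*sqrt(2)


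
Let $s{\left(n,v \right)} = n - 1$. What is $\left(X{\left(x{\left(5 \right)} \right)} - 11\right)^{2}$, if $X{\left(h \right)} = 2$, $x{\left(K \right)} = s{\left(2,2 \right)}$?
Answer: $81$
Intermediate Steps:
$s{\left(n,v \right)} = -1 + n$
$x{\left(K \right)} = 1$ ($x{\left(K \right)} = -1 + 2 = 1$)
$\left(X{\left(x{\left(5 \right)} \right)} - 11\right)^{2} = \left(2 - 11\right)^{2} = \left(-9\right)^{2} = 81$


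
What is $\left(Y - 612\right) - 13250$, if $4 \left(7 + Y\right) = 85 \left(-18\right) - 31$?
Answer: $- \frac{57037}{4} \approx -14259.0$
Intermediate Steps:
$Y = - \frac{1589}{4}$ ($Y = -7 + \frac{85 \left(-18\right) - 31}{4} = -7 + \frac{-1530 - 31}{4} = -7 + \frac{1}{4} \left(-1561\right) = -7 - \frac{1561}{4} = - \frac{1589}{4} \approx -397.25$)
$\left(Y - 612\right) - 13250 = \left(- \frac{1589}{4} - 612\right) - 13250 = - \frac{4037}{4} - 13250 = - \frac{57037}{4}$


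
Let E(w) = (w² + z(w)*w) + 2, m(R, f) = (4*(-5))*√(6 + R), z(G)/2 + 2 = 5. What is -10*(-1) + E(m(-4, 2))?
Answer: 812 - 120*√2 ≈ 642.29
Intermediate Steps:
z(G) = 6 (z(G) = -4 + 2*5 = -4 + 10 = 6)
m(R, f) = -20*√(6 + R)
E(w) = 2 + w² + 6*w (E(w) = (w² + 6*w) + 2 = 2 + w² + 6*w)
-10*(-1) + E(m(-4, 2)) = -10*(-1) + (2 + (-20*√(6 - 4))² + 6*(-20*√(6 - 4))) = 10 + (2 + (-20*√2)² + 6*(-20*√2)) = 10 + (2 + 800 - 120*√2) = 10 + (802 - 120*√2) = 812 - 120*√2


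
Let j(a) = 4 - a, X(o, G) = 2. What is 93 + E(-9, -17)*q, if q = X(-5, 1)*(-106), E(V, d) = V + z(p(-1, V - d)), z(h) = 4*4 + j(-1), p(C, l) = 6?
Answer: -2451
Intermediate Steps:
z(h) = 21 (z(h) = 4*4 + (4 - 1*(-1)) = 16 + (4 + 1) = 16 + 5 = 21)
E(V, d) = 21 + V (E(V, d) = V + 21 = 21 + V)
q = -212 (q = 2*(-106) = -212)
93 + E(-9, -17)*q = 93 + (21 - 9)*(-212) = 93 + 12*(-212) = 93 - 2544 = -2451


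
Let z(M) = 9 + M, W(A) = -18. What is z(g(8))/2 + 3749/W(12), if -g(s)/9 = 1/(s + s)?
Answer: -58769/288 ≈ -204.06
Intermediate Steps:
g(s) = -9/(2*s) (g(s) = -9/(s + s) = -9*1/(2*s) = -9/(2*s))
z(g(8))/2 + 3749/W(12) = (9 - 9/2/8)/2 + 3749/(-18) = (9 - 9/2*⅛)*(½) + 3749*(-1/18) = (9 - 9/16)*(½) - 3749/18 = (135/16)*(½) - 3749/18 = 135/32 - 3749/18 = -58769/288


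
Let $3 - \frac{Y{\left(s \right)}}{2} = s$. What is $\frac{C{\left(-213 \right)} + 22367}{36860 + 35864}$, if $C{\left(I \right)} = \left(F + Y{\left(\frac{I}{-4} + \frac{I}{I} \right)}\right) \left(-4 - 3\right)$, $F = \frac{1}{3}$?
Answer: $\frac{138493}{436344} \approx 0.31739$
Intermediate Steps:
$F = \frac{1}{3} \approx 0.33333$
$Y{\left(s \right)} = 6 - 2 s$
$C{\left(I \right)} = - \frac{91}{3} - \frac{7 I}{2}$ ($C{\left(I \right)} = \left(\frac{1}{3} - \left(-6 + 2 \left(\frac{I}{-4} + \frac{I}{I}\right)\right)\right) \left(-4 - 3\right) = \left(\frac{1}{3} - \left(-6 + 2 \left(I \left(- \frac{1}{4}\right) + 1\right)\right)\right) \left(-4 - 3\right) = \left(\frac{1}{3} - \left(-6 + 2 \left(- \frac{I}{4} + 1\right)\right)\right) \left(-7\right) = \left(\frac{1}{3} - \left(-6 + 2 \left(1 - \frac{I}{4}\right)\right)\right) \left(-7\right) = \left(\frac{1}{3} + \left(6 + \left(-2 + \frac{I}{2}\right)\right)\right) \left(-7\right) = \left(\frac{1}{3} + \left(4 + \frac{I}{2}\right)\right) \left(-7\right) = \left(\frac{13}{3} + \frac{I}{2}\right) \left(-7\right) = - \frac{91}{3} - \frac{7 I}{2}$)
$\frac{C{\left(-213 \right)} + 22367}{36860 + 35864} = \frac{\left(- \frac{91}{3} - - \frac{1491}{2}\right) + 22367}{36860 + 35864} = \frac{\left(- \frac{91}{3} + \frac{1491}{2}\right) + 22367}{72724} = \left(\frac{4291}{6} + 22367\right) \frac{1}{72724} = \frac{138493}{6} \cdot \frac{1}{72724} = \frac{138493}{436344}$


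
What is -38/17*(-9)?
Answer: 342/17 ≈ 20.118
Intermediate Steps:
-38/17*(-9) = 342/17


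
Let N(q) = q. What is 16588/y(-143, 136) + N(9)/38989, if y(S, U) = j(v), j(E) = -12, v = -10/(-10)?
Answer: -161687356/116967 ≈ -1382.3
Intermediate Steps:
v = 1 (v = -10*(-⅒) = 1)
y(S, U) = -12
16588/y(-143, 136) + N(9)/38989 = 16588/(-12) + 9/38989 = 16588*(-1/12) + 9*(1/38989) = -4147/3 + 9/38989 = -161687356/116967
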